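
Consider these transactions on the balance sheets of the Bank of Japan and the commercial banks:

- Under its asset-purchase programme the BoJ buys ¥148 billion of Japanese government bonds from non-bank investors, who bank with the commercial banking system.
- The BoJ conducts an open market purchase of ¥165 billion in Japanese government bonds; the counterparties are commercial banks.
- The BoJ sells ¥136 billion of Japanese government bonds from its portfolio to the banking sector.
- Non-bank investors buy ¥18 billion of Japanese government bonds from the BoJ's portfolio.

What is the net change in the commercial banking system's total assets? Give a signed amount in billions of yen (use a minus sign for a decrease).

+¥130 billion

Asset purchase (from non-banks) ¥148 billion: bank balance sheets expand → +¥148B.
OMO purchase (from banks) ¥165 billion: just an asset swap on bank balance sheets → 0.
OMO sale (to banks) ¥136 billion: just an asset swap on bank balance sheets → 0.
Asset sale (to non-banks) ¥18 billion: bank balance sheets shrink → −¥18B.
Net: 148 + 0 + 0 − 18 = +¥130 billion.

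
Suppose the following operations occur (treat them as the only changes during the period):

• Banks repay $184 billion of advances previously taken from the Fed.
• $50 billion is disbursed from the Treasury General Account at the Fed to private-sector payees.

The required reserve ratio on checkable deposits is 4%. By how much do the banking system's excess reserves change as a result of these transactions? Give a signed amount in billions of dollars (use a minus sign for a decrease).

-$136 billion

Discount-window repayment $184 billion: reserves −$184B, deposits 0.
Government spending $50 billion: reserves +$50B, deposits +$50B.
Totals: Δreserves = −$134B, Δdeposits = +$50B.
Δrequired reserves = 4% × +$50B = +$2B.
Δexcess reserves = Δreserves − Δrequired = −$134B − (+$2B) = -$136 billion.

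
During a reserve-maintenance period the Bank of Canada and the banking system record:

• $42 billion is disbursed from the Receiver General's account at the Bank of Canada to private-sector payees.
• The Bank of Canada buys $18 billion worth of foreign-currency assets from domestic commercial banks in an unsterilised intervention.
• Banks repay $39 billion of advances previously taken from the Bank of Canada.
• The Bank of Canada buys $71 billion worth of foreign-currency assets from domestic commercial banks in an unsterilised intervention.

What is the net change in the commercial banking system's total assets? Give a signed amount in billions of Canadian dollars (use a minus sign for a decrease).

Government spending $42 billion: bank balance sheets expand → +$42B.
FX purchase $18 billion: just an asset swap on bank balance sheets → 0.
Discount-window repayment $39 billion: bank balance sheets shrink → −$39B.
FX purchase $71 billion: just an asset swap on bank balance sheets → 0.
Net: 42 + 0 − 39 + 0 = +$3 billion.

+$3 billion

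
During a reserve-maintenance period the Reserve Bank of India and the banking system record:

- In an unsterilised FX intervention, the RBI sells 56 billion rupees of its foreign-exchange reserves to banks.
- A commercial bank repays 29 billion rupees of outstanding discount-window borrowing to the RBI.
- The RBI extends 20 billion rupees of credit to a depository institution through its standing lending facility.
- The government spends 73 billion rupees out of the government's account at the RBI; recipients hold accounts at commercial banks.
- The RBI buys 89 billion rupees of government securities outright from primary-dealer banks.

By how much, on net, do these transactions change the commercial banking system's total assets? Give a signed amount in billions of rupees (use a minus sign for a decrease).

RBI balance sheet:
  Assets:      Securities +89B, Loans to banks −9B, Foreign assets −56B
  Liabilities: Bank reserves +97B, Government deposits −73B
Commercial banking system:
  Assets:      Reserves at CB +97B, Securities −89B, Foreign assets +56B
  Liabilities: Checkable deposits +73B, Borrowings from CB −9B
Change in total bank assets = +64 billion.

+64 billion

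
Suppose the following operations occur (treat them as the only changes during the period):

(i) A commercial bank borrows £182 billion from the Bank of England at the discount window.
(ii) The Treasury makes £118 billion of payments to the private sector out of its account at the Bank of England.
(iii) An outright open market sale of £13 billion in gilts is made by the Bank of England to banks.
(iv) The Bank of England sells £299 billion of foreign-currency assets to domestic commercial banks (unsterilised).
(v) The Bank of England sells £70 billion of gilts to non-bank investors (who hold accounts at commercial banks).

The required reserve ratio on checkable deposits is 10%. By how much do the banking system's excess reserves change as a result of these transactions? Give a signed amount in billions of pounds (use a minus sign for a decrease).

-£86.8 billion

Discount-window loan £182 billion: reserves +£182B, deposits 0.
Government spending £118 billion: reserves +£118B, deposits +£118B.
OMO sale (to banks) £13 billion: reserves −£13B, deposits 0.
FX sale £299 billion: reserves −£299B, deposits 0.
Asset sale (to non-banks) £70 billion: reserves −£70B, deposits −£70B.
Totals: Δreserves = −£82B, Δdeposits = +£48B.
Δrequired reserves = 10% × +£48B = +£4.8B.
Δexcess reserves = Δreserves − Δrequired = −£82B − (+£4.8B) = -£86.8 billion.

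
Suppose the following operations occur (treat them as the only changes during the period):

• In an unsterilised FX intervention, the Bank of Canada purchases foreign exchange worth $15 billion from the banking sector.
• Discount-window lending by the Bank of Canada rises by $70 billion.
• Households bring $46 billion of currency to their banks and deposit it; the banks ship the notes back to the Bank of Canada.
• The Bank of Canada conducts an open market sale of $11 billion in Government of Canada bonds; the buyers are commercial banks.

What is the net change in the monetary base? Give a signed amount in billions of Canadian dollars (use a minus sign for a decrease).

Bank of Canada balance sheet:
  Assets:      Securities −$11B, Loans to banks +$70B, Foreign assets +$15B
  Liabilities: Bank reserves +$120B, Currency in circulation −$46B
Monetary base = currency + reserves: −$46B + (+$120B) = +$74 billion.

+$74 billion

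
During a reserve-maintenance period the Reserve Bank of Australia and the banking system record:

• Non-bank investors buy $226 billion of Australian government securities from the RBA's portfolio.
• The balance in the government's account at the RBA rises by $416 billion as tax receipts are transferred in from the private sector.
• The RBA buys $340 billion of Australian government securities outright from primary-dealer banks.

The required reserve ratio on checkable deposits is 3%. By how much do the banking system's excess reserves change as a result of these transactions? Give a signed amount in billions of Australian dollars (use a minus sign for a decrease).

Asset sale (to non-banks) $226 billion: reserves −$226B, deposits −$226B.
Government account inflow $416 billion: reserves −$416B, deposits −$416B.
OMO purchase (from banks) $340 billion: reserves +$340B, deposits 0.
Totals: Δreserves = −$302B, Δdeposits = −$642B.
Δrequired reserves = 3% × −$642B = −$19.26B.
Δexcess reserves = Δreserves − Δrequired = −$302B − (−$19.26B) = -$282.74 billion.

-$282.74 billion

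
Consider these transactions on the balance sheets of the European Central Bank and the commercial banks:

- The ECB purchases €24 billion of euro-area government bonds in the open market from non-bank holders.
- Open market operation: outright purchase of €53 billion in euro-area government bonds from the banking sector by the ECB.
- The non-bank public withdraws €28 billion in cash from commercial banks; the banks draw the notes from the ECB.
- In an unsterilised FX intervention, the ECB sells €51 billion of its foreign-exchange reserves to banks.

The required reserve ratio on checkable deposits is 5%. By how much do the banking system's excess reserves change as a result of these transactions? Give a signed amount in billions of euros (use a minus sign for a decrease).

-€1.8 billion

Asset purchase (from non-banks) €24 billion: reserves +€24B, deposits +€24B.
OMO purchase (from banks) €53 billion: reserves +€53B, deposits 0.
Currency withdrawal €28 billion: reserves −€28B, deposits −€28B.
FX sale €51 billion: reserves −€51B, deposits 0.
Totals: Δreserves = −€2B, Δdeposits = −€4B.
Δrequired reserves = 5% × −€4B = −€0.2B.
Δexcess reserves = Δreserves − Δrequired = −€2B − (−€0.2B) = -€1.8 billion.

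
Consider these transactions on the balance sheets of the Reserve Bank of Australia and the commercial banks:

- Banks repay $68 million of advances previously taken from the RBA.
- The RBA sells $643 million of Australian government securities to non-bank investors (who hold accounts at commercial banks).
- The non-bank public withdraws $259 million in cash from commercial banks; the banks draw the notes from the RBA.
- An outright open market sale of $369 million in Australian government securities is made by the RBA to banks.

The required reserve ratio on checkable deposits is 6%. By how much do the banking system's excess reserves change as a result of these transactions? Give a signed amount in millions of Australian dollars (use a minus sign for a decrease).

Discount-window repayment $68 million: reserves −$68M, deposits 0.
Asset sale (to non-banks) $643 million: reserves −$643M, deposits −$643M.
Currency withdrawal $259 million: reserves −$259M, deposits −$259M.
OMO sale (to banks) $369 million: reserves −$369M, deposits 0.
Totals: Δreserves = −$1339M, Δdeposits = −$902M.
Δrequired reserves = 6% × −$902M = −$54.12M.
Δexcess reserves = Δreserves − Δrequired = −$1339M − (−$54.12M) = -$1284.88 million.

-$1284.88 million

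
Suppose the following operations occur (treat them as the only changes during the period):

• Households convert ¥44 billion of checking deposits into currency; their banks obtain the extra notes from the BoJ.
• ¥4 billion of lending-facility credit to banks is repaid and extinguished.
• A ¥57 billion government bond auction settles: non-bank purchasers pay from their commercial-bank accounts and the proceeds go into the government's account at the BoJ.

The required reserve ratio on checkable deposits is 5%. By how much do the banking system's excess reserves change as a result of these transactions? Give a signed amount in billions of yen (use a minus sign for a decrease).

-¥99.95 billion

Currency withdrawal ¥44 billion: reserves −¥44B, deposits −¥44B.
Discount-window repayment ¥4 billion: reserves −¥4B, deposits 0.
Government account inflow ¥57 billion: reserves −¥57B, deposits −¥57B.
Totals: Δreserves = −¥105B, Δdeposits = −¥101B.
Δrequired reserves = 5% × −¥101B = −¥5.05B.
Δexcess reserves = Δreserves − Δrequired = −¥105B − (−¥5.05B) = -¥99.95 billion.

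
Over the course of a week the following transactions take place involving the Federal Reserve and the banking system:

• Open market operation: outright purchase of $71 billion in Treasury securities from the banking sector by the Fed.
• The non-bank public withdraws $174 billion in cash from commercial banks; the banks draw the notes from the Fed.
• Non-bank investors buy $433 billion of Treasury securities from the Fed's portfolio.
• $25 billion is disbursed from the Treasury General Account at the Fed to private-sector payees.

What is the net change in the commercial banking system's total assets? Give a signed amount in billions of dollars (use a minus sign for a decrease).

Fed balance sheet:
  Assets:      Securities −$362B
  Liabilities: Bank reserves −$511B, Currency in circulation +$174B, Government deposits −$25B
Commercial banking system:
  Assets:      Reserves at CB −$511B, Securities −$71B
  Liabilities: Checkable deposits −$582B
Change in total bank assets = -$582 billion.

-$582 billion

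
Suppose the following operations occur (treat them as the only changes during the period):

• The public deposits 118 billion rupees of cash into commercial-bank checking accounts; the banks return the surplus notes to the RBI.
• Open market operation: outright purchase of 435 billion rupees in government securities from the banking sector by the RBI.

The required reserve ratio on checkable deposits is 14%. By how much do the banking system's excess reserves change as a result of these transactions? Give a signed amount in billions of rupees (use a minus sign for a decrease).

+536.48 billion

Currency deposit 118 billion rupees: reserves +118B, deposits +118B.
OMO purchase (from banks) 435 billion rupees: reserves +435B, deposits 0.
Totals: Δreserves = +553B, Δdeposits = +118B.
Δrequired reserves = 14% × +118B = +16.52B.
Δexcess reserves = Δreserves − Δrequired = +553B − (+16.52B) = +536.48 billion.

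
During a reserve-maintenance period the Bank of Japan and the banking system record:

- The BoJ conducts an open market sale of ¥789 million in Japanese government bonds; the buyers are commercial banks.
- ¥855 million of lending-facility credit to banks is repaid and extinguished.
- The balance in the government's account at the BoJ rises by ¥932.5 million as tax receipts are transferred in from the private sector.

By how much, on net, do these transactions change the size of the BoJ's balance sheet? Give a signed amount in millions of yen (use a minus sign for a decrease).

OMO sale (to banks) ¥789 million: a BoJ asset is shed → −¥789M.
Discount-window repayment ¥855 million: a BoJ asset is shed → −¥855M.
Government account inflow ¥932.5 million: only the composition of liabilities changes → 0.
Net: −789 − 855 + 0 = -¥1644 million.

-¥1644 million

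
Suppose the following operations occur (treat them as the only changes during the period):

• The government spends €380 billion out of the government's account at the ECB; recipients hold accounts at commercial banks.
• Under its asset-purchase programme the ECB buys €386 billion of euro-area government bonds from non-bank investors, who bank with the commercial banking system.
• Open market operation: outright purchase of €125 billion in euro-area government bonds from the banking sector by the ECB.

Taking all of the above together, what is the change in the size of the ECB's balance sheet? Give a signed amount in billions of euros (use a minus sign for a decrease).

Government spending €380 billion: only the composition of liabilities changes → 0.
Asset purchase (from non-banks) €386 billion: an ECB asset is acquired → +€386B.
OMO purchase (from banks) €125 billion: an ECB asset is acquired → +€125B.
Net: 0 + 386 + 125 = +€511 billion.

+€511 billion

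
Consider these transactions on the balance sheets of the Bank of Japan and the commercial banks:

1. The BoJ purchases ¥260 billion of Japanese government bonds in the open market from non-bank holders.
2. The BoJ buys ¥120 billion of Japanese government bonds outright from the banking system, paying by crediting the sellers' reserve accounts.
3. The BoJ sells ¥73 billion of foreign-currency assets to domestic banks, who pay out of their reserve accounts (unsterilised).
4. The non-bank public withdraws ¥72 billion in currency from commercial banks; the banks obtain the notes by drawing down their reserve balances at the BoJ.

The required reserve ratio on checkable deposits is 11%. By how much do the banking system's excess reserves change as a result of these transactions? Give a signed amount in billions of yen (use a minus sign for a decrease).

Asset purchase (from non-banks) ¥260 billion: reserves +¥260B, deposits +¥260B.
OMO purchase (from banks) ¥120 billion: reserves +¥120B, deposits 0.
FX sale ¥73 billion: reserves −¥73B, deposits 0.
Currency withdrawal ¥72 billion: reserves −¥72B, deposits −¥72B.
Totals: Δreserves = +¥235B, Δdeposits = +¥188B.
Δrequired reserves = 11% × +¥188B = +¥20.68B.
Δexcess reserves = Δreserves − Δrequired = +¥235B − (+¥20.68B) = +¥214.32 billion.

+¥214.32 billion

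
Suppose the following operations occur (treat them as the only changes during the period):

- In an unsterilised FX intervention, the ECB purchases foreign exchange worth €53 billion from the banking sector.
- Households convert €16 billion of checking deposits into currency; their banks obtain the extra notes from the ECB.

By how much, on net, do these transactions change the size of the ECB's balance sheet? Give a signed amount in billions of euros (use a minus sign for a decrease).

+€53 billion

ECB balance sheet:
  Assets:      Foreign assets +€53B
  Liabilities: Bank reserves +€37B, Currency in circulation +€16B
Commercial banking system:
  Assets:      Reserves at CB +€37B, Foreign assets −€53B
  Liabilities: Checkable deposits −€16B
Change in total ECB assets = +€53 billion.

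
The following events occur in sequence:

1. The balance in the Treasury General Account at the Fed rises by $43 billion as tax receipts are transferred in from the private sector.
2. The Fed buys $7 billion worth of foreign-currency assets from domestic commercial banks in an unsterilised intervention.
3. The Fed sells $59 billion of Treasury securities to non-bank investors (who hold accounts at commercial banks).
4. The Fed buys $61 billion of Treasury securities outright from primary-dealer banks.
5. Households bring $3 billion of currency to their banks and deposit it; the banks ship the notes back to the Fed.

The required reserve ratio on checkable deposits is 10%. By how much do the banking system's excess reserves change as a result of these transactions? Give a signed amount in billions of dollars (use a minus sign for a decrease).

Government account inflow $43 billion: reserves −$43B, deposits −$43B.
FX purchase $7 billion: reserves +$7B, deposits 0.
Asset sale (to non-banks) $59 billion: reserves −$59B, deposits −$59B.
OMO purchase (from banks) $61 billion: reserves +$61B, deposits 0.
Currency deposit $3 billion: reserves +$3B, deposits +$3B.
Totals: Δreserves = −$31B, Δdeposits = −$99B.
Δrequired reserves = 10% × −$99B = −$9.9B.
Δexcess reserves = Δreserves − Δrequired = −$31B − (−$9.9B) = -$21.1 billion.

-$21.1 billion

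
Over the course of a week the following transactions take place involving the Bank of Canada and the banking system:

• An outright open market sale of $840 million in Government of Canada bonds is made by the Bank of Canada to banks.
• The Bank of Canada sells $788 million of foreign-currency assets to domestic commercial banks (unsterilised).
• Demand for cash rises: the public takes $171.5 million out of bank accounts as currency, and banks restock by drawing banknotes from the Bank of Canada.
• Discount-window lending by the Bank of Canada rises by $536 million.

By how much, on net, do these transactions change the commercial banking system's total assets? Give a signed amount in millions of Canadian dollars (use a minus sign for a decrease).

Bank of Canada balance sheet:
  Assets:      Securities −$840M, Loans to banks +$536M, Foreign assets −$788M
  Liabilities: Bank reserves −$1263.5M, Currency in circulation +$171.5M
Commercial banking system:
  Assets:      Reserves at CB −$1263.5M, Securities +$840M, Foreign assets +$788M
  Liabilities: Checkable deposits −$171.5M, Borrowings from CB +$536M
Change in total bank assets = +$364.5 million.

+$364.5 million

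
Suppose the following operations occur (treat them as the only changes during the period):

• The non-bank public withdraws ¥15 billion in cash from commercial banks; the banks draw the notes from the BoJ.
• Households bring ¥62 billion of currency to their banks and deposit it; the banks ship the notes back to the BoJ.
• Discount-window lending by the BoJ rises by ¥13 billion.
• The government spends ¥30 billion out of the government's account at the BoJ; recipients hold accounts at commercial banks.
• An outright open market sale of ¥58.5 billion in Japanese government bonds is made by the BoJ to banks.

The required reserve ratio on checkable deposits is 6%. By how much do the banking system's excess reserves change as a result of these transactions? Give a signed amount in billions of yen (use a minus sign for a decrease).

Currency withdrawal ¥15 billion: reserves −¥15B, deposits −¥15B.
Currency deposit ¥62 billion: reserves +¥62B, deposits +¥62B.
Discount-window loan ¥13 billion: reserves +¥13B, deposits 0.
Government spending ¥30 billion: reserves +¥30B, deposits +¥30B.
OMO sale (to banks) ¥58.5 billion: reserves −¥58.5B, deposits 0.
Totals: Δreserves = +¥31.5B, Δdeposits = +¥77B.
Δrequired reserves = 6% × +¥77B = +¥4.62B.
Δexcess reserves = Δreserves − Δrequired = +¥31.5B − (+¥4.62B) = +¥26.88 billion.

+¥26.88 billion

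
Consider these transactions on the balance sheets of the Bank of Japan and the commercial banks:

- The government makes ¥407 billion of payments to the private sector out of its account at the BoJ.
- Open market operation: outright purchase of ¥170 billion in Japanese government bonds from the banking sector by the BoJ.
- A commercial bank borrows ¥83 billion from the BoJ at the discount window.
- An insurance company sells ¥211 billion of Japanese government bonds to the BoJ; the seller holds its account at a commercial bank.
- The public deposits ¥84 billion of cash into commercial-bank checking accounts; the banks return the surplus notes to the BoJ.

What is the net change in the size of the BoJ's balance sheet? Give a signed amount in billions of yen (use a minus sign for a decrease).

BoJ balance sheet:
  Assets:      Securities +¥381B, Loans to banks +¥83B
  Liabilities: Bank reserves +¥955B, Currency in circulation −¥84B, Government deposits −¥407B
Change in total BoJ assets = +¥464 billion.

+¥464 billion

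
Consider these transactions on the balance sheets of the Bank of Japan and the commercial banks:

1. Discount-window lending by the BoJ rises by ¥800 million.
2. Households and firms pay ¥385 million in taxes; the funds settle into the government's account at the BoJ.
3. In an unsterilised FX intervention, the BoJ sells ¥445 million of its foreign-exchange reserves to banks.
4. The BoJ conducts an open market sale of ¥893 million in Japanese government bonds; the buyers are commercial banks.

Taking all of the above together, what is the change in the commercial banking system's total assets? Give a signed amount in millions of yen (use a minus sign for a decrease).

+¥415 million

BoJ balance sheet:
  Assets:      Securities −¥893M, Loans to banks +¥800M, Foreign assets −¥445M
  Liabilities: Bank reserves −¥923M, Government deposits +¥385M
Commercial banking system:
  Assets:      Reserves at CB −¥923M, Securities +¥893M, Foreign assets +¥445M
  Liabilities: Checkable deposits −¥385M, Borrowings from CB +¥800M
Change in total bank assets = +¥415 million.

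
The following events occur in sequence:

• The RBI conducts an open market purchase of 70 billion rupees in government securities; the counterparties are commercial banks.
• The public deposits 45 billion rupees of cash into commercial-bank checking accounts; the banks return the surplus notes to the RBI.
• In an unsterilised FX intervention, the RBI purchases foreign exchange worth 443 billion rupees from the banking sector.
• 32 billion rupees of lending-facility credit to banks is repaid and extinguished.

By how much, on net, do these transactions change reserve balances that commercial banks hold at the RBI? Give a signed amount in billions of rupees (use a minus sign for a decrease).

+526 billion

RBI balance sheet:
  Assets:      Securities +70B, Loans to banks −32B, Foreign assets +443B
  Liabilities: Bank reserves +526B, Currency in circulation −45B
Commercial banking system:
  Assets:      Reserves at CB +526B, Securities −70B, Foreign assets −443B
  Liabilities: Checkable deposits +45B, Borrowings from CB −32B
So the change in reserve balances that commercial banks hold at the RBI is +526 billion.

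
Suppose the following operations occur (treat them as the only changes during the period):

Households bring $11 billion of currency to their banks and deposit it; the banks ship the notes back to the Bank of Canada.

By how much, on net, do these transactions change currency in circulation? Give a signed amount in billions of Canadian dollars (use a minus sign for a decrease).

-$11 billion

Bank of Canada balance sheet:
  Assets:      no change
  Liabilities: Bank reserves +$11B, Currency in circulation −$11B
So the change in currency in circulation is -$11 billion.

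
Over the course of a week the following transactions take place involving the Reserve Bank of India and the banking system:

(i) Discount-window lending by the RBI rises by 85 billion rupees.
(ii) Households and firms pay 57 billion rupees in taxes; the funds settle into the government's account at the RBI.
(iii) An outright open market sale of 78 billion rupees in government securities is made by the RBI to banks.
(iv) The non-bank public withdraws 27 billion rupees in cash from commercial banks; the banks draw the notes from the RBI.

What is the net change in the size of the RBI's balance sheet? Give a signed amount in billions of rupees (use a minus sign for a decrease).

Discount-window loan 85 billion rupees: an RBI asset is acquired → +85B.
Government account inflow 57 billion rupees: only the composition of liabilities changes → 0.
OMO sale (to banks) 78 billion rupees: an RBI asset is shed → −78B.
Currency withdrawal 27 billion rupees: only the composition of liabilities changes → 0.
Net: 85 + 0 − 78 + 0 = +7 billion.

+7 billion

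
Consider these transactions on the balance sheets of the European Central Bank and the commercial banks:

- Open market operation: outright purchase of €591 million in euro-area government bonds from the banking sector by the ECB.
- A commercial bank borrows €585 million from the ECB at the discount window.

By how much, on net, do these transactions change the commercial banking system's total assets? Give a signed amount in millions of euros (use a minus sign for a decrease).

OMO purchase (from banks) €591 million: just an asset swap on bank balance sheets → 0.
Discount-window loan €585 million: bank balance sheets expand → +€585M.
Net: 0 + 585 = +€585 million.

+€585 million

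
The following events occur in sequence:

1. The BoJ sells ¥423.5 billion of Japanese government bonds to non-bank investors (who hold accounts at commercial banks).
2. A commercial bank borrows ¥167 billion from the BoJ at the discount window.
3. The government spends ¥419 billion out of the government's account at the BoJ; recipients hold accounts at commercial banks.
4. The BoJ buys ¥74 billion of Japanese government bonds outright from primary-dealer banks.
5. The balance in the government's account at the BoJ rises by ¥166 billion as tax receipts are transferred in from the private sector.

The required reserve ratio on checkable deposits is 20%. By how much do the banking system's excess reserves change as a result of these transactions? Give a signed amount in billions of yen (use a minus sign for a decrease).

+¥104.6 billion

Asset sale (to non-banks) ¥423.5 billion: reserves −¥423.5B, deposits −¥423.5B.
Discount-window loan ¥167 billion: reserves +¥167B, deposits 0.
Government spending ¥419 billion: reserves +¥419B, deposits +¥419B.
OMO purchase (from banks) ¥74 billion: reserves +¥74B, deposits 0.
Government account inflow ¥166 billion: reserves −¥166B, deposits −¥166B.
Totals: Δreserves = +¥70.5B, Δdeposits = −¥170.5B.
Δrequired reserves = 20% × −¥170.5B = −¥34.1B.
Δexcess reserves = Δreserves − Δrequired = +¥70.5B − (−¥34.1B) = +¥104.6 billion.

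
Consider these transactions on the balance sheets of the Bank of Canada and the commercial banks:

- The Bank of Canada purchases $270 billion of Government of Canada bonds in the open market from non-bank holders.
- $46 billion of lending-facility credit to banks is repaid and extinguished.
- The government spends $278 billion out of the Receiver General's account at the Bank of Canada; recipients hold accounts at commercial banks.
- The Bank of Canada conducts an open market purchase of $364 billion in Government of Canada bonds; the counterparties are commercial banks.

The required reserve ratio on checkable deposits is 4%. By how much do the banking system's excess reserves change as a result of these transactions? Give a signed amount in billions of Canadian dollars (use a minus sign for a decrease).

+$844.08 billion

Asset purchase (from non-banks) $270 billion: reserves +$270B, deposits +$270B.
Discount-window repayment $46 billion: reserves −$46B, deposits 0.
Government spending $278 billion: reserves +$278B, deposits +$278B.
OMO purchase (from banks) $364 billion: reserves +$364B, deposits 0.
Totals: Δreserves = +$866B, Δdeposits = +$548B.
Δrequired reserves = 4% × +$548B = +$21.92B.
Δexcess reserves = Δreserves − Δrequired = +$866B − (+$21.92B) = +$844.08 billion.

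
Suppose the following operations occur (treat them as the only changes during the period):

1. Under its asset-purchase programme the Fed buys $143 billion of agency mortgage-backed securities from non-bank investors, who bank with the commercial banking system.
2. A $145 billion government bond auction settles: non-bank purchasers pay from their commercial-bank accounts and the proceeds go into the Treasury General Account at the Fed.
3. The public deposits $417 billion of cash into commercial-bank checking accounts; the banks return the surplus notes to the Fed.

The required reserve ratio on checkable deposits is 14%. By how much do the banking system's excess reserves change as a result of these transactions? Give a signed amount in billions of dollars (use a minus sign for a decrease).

+$356.9 billion

Asset purchase (from non-banks) $143 billion: reserves +$143B, deposits +$143B.
Government account inflow $145 billion: reserves −$145B, deposits −$145B.
Currency deposit $417 billion: reserves +$417B, deposits +$417B.
Totals: Δreserves = +$415B, Δdeposits = +$415B.
Δrequired reserves = 14% × +$415B = +$58.1B.
Δexcess reserves = Δreserves − Δrequired = +$415B − (+$58.1B) = +$356.9 billion.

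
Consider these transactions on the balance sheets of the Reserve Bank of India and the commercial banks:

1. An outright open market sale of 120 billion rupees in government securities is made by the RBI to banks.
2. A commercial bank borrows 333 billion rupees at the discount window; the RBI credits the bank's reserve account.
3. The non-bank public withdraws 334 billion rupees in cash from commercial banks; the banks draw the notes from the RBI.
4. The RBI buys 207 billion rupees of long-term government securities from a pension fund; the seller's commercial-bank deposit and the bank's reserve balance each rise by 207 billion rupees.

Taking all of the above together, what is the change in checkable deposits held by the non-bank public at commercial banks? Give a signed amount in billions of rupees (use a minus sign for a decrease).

-127 billion

OMO sale (to banks) 120 billion rupees: the counterparty is a bank, so public deposits are unchanged → 0.
Discount-window loan 333 billion rupees: the counterparty is a bank, so public deposits are unchanged → 0.
Currency withdrawal 334 billion rupees: non-bank counterparties' bank balances fall → −334B.
Asset purchase (from non-banks) 207 billion rupees: non-bank counterparties' bank balances rise → +207B.
Net: 0 + 0 − 334 + 207 = -127 billion.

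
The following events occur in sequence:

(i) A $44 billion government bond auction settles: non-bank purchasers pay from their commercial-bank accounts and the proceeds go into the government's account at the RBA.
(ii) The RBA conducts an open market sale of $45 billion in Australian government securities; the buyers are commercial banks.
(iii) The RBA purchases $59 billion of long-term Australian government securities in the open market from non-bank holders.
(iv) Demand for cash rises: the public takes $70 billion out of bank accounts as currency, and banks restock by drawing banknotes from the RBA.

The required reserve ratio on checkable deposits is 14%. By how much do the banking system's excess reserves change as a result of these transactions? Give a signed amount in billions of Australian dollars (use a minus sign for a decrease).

-$92.3 billion

Government account inflow $44 billion: reserves −$44B, deposits −$44B.
OMO sale (to banks) $45 billion: reserves −$45B, deposits 0.
Asset purchase (from non-banks) $59 billion: reserves +$59B, deposits +$59B.
Currency withdrawal $70 billion: reserves −$70B, deposits −$70B.
Totals: Δreserves = −$100B, Δdeposits = −$55B.
Δrequired reserves = 14% × −$55B = −$7.7B.
Δexcess reserves = Δreserves − Δrequired = −$100B − (−$7.7B) = -$92.3 billion.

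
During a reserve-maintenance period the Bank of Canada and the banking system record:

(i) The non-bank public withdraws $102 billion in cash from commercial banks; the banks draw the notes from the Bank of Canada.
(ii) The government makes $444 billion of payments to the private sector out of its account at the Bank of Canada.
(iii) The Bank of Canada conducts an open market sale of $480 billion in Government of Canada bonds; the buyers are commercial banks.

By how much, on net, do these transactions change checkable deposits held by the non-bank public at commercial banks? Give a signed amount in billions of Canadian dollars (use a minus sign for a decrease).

Bank of Canada balance sheet:
  Assets:      Securities −$480B
  Liabilities: Bank reserves −$138B, Currency in circulation +$102B, Government deposits −$444B
Commercial banking system:
  Assets:      Reserves at CB −$138B, Securities +$480B
  Liabilities: Checkable deposits +$342B
So the change in checkable deposits held by the non-bank public at commercial banks is +$342 billion.

+$342 billion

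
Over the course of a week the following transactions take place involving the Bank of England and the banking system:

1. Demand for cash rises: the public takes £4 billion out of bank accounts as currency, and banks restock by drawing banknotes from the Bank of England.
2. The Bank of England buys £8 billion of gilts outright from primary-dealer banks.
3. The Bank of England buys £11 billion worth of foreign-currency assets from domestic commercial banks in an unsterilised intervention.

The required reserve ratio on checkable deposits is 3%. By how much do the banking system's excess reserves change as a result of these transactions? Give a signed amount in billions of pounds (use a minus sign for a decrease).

Currency withdrawal £4 billion: reserves −£4B, deposits −£4B.
OMO purchase (from banks) £8 billion: reserves +£8B, deposits 0.
FX purchase £11 billion: reserves +£11B, deposits 0.
Totals: Δreserves = +£15B, Δdeposits = −£4B.
Δrequired reserves = 3% × −£4B = −£0.12B.
Δexcess reserves = Δreserves − Δrequired = +£15B − (−£0.12B) = +£15.12 billion.

+£15.12 billion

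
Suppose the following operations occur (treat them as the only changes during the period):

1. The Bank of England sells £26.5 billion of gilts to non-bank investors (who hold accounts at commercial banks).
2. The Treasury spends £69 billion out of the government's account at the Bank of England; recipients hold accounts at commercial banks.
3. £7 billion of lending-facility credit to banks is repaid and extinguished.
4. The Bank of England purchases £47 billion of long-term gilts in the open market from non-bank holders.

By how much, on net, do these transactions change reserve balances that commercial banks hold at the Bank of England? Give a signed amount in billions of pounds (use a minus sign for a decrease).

Bank of England balance sheet:
  Assets:      Securities +£20.5B, Loans to banks −£7B
  Liabilities: Bank reserves +£82.5B, Government deposits −£69B
Commercial banking system:
  Assets:      Reserves at CB +£82.5B
  Liabilities: Checkable deposits +£89.5B, Borrowings from CB −£7B
So the change in reserve balances that commercial banks hold at the Bank of England is +£82.5 billion.

+£82.5 billion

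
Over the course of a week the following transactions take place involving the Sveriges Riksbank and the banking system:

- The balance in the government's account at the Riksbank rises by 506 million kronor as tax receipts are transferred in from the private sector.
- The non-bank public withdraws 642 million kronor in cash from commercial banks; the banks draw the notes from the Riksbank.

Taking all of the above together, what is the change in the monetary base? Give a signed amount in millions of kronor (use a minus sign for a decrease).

-506 million

Government account inflow 506 million kronor: reserves shift to a non-base liability → −506M.
Currency withdrawal 642 million kronor: just a shift between currency and reserves — both are base money → 0.
Net: −506 + 0 = -506 million.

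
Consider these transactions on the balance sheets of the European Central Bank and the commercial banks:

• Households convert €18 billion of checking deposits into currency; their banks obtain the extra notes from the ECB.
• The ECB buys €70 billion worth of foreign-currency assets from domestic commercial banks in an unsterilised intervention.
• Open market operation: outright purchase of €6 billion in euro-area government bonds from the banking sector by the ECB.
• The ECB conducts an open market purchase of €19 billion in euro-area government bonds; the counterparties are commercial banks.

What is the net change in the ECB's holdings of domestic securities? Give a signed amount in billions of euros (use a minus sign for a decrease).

+€25 billion

ECB balance sheet:
  Assets:      Securities +€25B, Foreign assets +€70B
  Liabilities: Bank reserves +€77B, Currency in circulation +€18B
Commercial banking system:
  Assets:      Reserves at CB +€77B, Securities −€25B, Foreign assets −€70B
  Liabilities: Checkable deposits −€18B
So the change in the ECB's holdings of domestic securities is +€25 billion.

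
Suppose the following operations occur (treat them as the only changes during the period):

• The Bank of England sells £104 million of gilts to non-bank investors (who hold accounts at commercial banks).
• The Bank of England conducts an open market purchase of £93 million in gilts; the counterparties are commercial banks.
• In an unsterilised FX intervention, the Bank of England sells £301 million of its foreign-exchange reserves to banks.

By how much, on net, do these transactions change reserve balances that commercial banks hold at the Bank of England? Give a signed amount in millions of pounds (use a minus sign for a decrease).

Asset sale (to non-banks) £104 million: the non-bank buyers' banks settle from reserves → −£104M.
OMO purchase (from banks) £93 million: the Bank of England pays by crediting reserve accounts → +£93M.
FX sale £301 million: the buying banks pay out of their reserve balances → −£301M.
Net: −104 + 93 − 301 = -£312 million.

-£312 million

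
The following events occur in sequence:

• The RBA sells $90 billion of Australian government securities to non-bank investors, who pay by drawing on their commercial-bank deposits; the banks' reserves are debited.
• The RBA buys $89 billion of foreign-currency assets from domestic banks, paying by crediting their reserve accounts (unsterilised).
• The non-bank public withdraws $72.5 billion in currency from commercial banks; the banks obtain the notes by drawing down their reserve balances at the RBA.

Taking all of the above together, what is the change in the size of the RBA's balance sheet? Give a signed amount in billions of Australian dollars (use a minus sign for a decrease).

RBA balance sheet:
  Assets:      Securities −$90B, Foreign assets +$89B
  Liabilities: Bank reserves −$73.5B, Currency in circulation +$72.5B
Commercial banking system:
  Assets:      Reserves at CB −$73.5B, Foreign assets −$89B
  Liabilities: Checkable deposits −$162.5B
Change in total RBA assets = -$1 billion.

-$1 billion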